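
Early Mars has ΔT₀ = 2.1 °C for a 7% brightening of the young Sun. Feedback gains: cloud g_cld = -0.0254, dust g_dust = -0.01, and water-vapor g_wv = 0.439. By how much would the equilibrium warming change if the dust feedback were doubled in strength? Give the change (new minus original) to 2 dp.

Original: g = 0.4036, ΔT = 2.1/(1−0.4036) = 3.5211 °C.
With doubled dust: g' = 0.3936, ΔT' = 2.1/(1−0.3936) = 3.4631 °C.
Change = 3.4631 − 3.5211 = -0.06 °C.

-0.06 °C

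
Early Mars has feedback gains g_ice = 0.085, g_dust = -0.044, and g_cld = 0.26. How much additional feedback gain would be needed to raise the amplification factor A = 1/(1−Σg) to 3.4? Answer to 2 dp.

0.40

Current total gain = 0.301.
Target gain for A = 3.4: g* = 1 − 1/3.4 = 0.7059.
Additional gain needed = 0.7059 − 0.301 = 0.40.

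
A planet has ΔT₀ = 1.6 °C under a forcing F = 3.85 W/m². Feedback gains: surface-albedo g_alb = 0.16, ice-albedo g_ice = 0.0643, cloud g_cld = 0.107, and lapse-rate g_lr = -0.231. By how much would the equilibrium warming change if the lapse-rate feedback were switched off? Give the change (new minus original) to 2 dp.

Original: g = 0.1003, ΔT = 1.6/(1−0.1003) = 1.7784 °C.
Without lapse-rate: g' = 0.3313, ΔT' = 1.6/(1−0.3313) = 2.3927 °C.
Change = 2.3927 − 1.7784 = 0.61 °C.

0.61 °C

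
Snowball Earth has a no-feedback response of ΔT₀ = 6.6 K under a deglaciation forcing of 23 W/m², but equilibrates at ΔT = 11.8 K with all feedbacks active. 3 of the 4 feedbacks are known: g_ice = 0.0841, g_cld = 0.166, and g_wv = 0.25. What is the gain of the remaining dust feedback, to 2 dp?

-0.06

Amplification A = ΔT/ΔT₀ = 11.8/6.6 = 1.788.
Total gain g = 1 − 1/A = 1 − 1/1.788 = 0.4407.
Known gains sum to 0.0841 + 0.166 + 0.25 = 0.5001.
g_dust = 0.4407 − 0.5001 = -0.06.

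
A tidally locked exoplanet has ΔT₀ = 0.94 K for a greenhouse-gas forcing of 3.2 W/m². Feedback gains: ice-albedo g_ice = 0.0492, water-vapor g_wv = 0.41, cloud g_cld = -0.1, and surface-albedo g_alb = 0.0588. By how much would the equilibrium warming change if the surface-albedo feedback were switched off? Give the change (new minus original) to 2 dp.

Original: g = 0.418, ΔT = 0.94/(1−0.418) = 1.6151 K.
Without surface-albedo: g' = 0.3592, ΔT' = 0.94/(1−0.3592) = 1.4669 K.
Change = 1.4669 − 1.6151 = -0.15 K.

-0.15 K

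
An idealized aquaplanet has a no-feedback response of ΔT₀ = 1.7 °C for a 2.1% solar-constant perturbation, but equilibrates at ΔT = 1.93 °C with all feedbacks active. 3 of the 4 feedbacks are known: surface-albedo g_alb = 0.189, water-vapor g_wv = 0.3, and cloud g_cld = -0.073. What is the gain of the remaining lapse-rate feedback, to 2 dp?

-0.30

Amplification A = ΔT/ΔT₀ = 1.93/1.7 = 1.135.
Total gain g = 1 − 1/A = 1 − 1/1.135 = 0.1189.
Known gains sum to 0.189 + 0.3 − 0.073 = 0.416.
g_lr = 0.1189 − 0.416 = -0.30.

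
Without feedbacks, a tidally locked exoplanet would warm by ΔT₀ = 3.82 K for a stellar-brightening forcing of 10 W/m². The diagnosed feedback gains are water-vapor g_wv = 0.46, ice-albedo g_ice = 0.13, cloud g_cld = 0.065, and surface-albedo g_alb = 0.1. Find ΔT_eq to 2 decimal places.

15.59 K

Total gain g = 0.46 + 0.13 + 0.065 + 0.1 = 0.755.
Amplification A = 1/(1 − 0.755) = 4.082.
ΔT = 3.82 × 4.082 = 15.59 K.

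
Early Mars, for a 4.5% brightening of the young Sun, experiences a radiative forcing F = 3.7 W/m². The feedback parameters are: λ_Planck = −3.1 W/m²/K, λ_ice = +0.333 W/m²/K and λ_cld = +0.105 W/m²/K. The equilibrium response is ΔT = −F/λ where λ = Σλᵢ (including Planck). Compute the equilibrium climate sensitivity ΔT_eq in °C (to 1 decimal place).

Net feedback parameter λ = (−3.1) + (+0.333) + (+0.105) = -2.662 W/m²/K.
ΔT = −F/λ = −3.7/(-2.662) = 1.4 °C.

1.4 °C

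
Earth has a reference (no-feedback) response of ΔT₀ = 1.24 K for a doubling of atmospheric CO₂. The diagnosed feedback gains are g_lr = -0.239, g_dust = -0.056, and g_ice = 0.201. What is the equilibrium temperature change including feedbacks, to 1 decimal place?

1.1 K

Total gain g = -0.239 − 0.056 + 0.201 = -0.094.
Amplification A = 1/(1 + 0.094) = 0.9141.
ΔT = 1.24 × 0.9141 = 1.1 K.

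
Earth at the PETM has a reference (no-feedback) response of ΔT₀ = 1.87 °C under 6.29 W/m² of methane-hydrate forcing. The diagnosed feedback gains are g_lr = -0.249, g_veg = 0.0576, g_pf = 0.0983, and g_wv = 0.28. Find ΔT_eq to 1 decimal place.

Total gain g = -0.249 + 0.0576 + 0.0983 + 0.28 = 0.1869.
Amplification A = 1/(1 − 0.1869) = 1.23.
ΔT = 1.87 × 1.23 = 2.3 °C.

2.3 °C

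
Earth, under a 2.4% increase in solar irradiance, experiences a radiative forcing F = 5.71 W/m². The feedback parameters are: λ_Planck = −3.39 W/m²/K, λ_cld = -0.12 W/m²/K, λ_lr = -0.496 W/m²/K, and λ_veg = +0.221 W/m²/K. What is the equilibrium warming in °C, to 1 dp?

Net feedback parameter λ = (−3.39) + (-0.12) + (-0.496) + (+0.221) = -3.785 W/m²/K.
ΔT = −F/λ = −5.71/(-3.785) = 1.5 °C.

1.5 °C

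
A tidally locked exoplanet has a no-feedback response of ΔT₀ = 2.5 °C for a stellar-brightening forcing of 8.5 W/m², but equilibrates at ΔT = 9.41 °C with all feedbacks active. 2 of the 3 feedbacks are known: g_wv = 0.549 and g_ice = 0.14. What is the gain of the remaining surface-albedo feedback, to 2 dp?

Amplification A = ΔT/ΔT₀ = 9.41/2.5 = 3.764.
Total gain g = 1 − 1/A = 1 − 1/3.764 = 0.7343.
Known gains sum to 0.549 + 0.14 = 0.689.
g_alb = 0.7343 − 0.689 = 0.05.

0.05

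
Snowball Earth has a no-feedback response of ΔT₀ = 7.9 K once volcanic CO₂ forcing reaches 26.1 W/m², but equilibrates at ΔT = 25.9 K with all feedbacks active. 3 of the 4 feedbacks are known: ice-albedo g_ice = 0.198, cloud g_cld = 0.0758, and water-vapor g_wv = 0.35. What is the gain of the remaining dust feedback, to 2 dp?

Amplification A = ΔT/ΔT₀ = 25.9/7.9 = 3.278.
Total gain g = 1 − 1/A = 1 − 1/3.278 = 0.6949.
Known gains sum to 0.198 + 0.0758 + 0.35 = 0.6238.
g_dust = 0.6949 − 0.6238 = 0.07.

0.07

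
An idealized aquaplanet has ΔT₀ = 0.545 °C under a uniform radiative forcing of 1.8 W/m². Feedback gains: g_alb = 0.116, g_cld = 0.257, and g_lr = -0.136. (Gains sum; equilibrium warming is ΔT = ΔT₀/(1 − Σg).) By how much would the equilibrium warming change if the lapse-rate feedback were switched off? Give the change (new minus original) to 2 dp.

Original: g = 0.237, ΔT = 0.545/(1−0.237) = 0.7143 °C.
Without lapse-rate: g' = 0.373, ΔT' = 0.545/(1−0.373) = 0.8692 °C.
Change = 0.8692 − 0.7143 = 0.15 °C.

0.15 °C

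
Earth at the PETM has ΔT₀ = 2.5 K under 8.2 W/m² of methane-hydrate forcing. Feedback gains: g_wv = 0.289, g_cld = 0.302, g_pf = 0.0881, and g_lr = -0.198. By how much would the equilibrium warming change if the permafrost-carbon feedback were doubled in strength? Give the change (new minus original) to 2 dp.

0.99 K

Original: g = 0.4811, ΔT = 2.5/(1−0.4811) = 4.8179 K.
With doubled permafrost-carbon: g' = 0.5692, ΔT' = 2.5/(1−0.5692) = 5.8032 K.
Change = 5.8032 − 4.8179 = 0.99 K.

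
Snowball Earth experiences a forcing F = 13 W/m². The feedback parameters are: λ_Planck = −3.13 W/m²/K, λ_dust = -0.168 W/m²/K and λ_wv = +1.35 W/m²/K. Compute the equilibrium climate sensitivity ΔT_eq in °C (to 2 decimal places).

6.67 °C

Net feedback parameter λ = (−3.13) + (-0.168) + (+1.35) = -1.948 W/m²/K.
ΔT = −F/λ = −13/(-1.948) = 6.67 °C.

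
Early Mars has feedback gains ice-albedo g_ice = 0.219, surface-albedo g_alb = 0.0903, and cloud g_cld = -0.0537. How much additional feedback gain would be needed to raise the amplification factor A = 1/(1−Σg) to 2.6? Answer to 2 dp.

Current total gain = 0.2556.
Target gain for A = 2.6: g* = 1 − 1/2.6 = 0.6154.
Additional gain needed = 0.6154 − 0.2556 = 0.36.

0.36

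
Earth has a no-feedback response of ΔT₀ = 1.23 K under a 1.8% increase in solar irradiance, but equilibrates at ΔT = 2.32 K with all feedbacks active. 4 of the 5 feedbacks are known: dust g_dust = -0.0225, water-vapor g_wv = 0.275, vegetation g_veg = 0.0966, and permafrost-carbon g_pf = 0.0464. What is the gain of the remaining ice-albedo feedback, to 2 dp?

Amplification A = ΔT/ΔT₀ = 2.32/1.23 = 1.886.
Total gain g = 1 − 1/A = 1 − 1/1.886 = 0.4698.
Known gains sum to -0.0225 + 0.275 + 0.0966 + 0.0464 = 0.3955.
g_ice = 0.4698 − 0.3955 = 0.07.

0.07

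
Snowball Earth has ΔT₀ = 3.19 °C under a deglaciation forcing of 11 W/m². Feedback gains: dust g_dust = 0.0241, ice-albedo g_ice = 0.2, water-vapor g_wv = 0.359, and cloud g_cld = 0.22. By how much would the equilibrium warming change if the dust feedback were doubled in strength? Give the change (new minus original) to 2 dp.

Original: g = 0.8031, ΔT = 3.19/(1−0.8031) = 16.2011 °C.
With doubled dust: g' = 0.8272, ΔT' = 3.19/(1−0.8272) = 18.4606 °C.
Change = 18.4606 − 16.2011 = 2.26 °C.

2.26 °C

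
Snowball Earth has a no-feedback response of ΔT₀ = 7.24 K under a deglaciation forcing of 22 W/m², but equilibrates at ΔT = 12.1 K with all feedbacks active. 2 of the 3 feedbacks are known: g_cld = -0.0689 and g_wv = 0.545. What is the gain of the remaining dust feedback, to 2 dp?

Amplification A = ΔT/ΔT₀ = 12.1/7.24 = 1.671.
Total gain g = 1 − 1/A = 1 − 1/1.671 = 0.4016.
Known gains sum to -0.0689 + 0.545 = 0.4761.
g_dust = 0.4016 − 0.4761 = -0.07.

-0.07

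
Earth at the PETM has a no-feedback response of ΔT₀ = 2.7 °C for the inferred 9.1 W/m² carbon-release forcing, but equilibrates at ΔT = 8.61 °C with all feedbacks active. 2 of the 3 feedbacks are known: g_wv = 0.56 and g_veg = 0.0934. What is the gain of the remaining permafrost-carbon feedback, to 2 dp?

Amplification A = ΔT/ΔT₀ = 8.61/2.7 = 3.189.
Total gain g = 1 − 1/A = 1 − 1/3.189 = 0.6864.
Known gains sum to 0.56 + 0.0934 = 0.6534.
g_pf = 0.6864 − 0.6534 = 0.03.

0.03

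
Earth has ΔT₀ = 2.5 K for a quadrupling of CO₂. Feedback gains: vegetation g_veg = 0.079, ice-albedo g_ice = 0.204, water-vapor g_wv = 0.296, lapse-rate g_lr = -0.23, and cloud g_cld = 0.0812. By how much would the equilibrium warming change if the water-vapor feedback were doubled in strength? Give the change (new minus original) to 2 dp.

4.74 K

Original: g = 0.4302, ΔT = 2.5/(1−0.4302) = 4.3875 K.
With doubled water-vapor: g' = 0.7262, ΔT' = 2.5/(1−0.7262) = 9.1308 K.
Change = 9.1308 − 4.3875 = 4.74 K.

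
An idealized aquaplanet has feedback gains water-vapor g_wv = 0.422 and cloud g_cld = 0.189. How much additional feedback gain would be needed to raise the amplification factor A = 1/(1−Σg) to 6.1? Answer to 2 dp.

0.23

Current total gain = 0.611.
Target gain for A = 6.1: g* = 1 − 1/6.1 = 0.8361.
Additional gain needed = 0.8361 − 0.611 = 0.23.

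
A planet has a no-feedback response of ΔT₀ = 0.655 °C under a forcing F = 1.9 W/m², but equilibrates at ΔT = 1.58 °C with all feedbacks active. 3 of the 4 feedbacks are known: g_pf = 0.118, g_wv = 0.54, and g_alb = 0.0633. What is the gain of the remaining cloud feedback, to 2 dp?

Amplification A = ΔT/ΔT₀ = 1.58/0.655 = 2.412.
Total gain g = 1 − 1/A = 1 − 1/2.412 = 0.5854.
Known gains sum to 0.118 + 0.54 + 0.0633 = 0.7213.
g_cld = 0.5854 − 0.7213 = -0.14.

-0.14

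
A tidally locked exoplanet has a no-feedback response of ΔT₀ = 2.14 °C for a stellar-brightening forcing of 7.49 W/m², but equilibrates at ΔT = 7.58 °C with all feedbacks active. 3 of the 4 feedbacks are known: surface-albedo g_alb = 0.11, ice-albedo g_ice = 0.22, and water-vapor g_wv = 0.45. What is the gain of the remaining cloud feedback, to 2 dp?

-0.06

Amplification A = ΔT/ΔT₀ = 7.58/2.14 = 3.542.
Total gain g = 1 − 1/A = 1 − 1/3.542 = 0.7177.
Known gains sum to 0.11 + 0.22 + 0.45 = 0.78.
g_cld = 0.7177 − 0.78 = -0.06.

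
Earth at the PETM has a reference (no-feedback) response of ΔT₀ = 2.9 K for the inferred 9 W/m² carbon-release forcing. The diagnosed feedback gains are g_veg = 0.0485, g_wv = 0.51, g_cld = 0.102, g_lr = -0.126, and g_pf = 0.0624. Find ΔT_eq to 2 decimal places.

Total gain g = 0.0485 + 0.51 + 0.102 − 0.126 + 0.0624 = 0.5969.
Amplification A = 1/(1 − 0.5969) = 2.481.
ΔT = 2.9 × 2.481 = 7.19 K.

7.19 K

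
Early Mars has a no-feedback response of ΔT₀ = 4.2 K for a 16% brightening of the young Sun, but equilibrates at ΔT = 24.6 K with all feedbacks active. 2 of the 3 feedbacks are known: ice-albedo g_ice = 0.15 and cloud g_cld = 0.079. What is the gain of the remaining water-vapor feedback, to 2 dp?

0.60

Amplification A = ΔT/ΔT₀ = 24.6/4.2 = 5.857.
Total gain g = 1 − 1/A = 1 − 1/5.857 = 0.8293.
Known gains sum to 0.15 + 0.079 = 0.229.
g_wv = 0.8293 − 0.229 = 0.60.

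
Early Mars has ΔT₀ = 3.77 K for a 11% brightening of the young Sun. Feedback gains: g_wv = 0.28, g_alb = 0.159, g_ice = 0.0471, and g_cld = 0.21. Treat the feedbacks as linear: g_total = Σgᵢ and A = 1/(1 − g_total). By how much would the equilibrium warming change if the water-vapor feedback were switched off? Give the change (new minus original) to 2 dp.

Original: g = 0.6961, ΔT = 3.77/(1−0.6961) = 12.4054 K.
Without water-vapor: g' = 0.4161, ΔT' = 3.77/(1−0.4161) = 6.4566 K.
Change = 6.4566 − 12.4054 = -5.95 K.

-5.95 K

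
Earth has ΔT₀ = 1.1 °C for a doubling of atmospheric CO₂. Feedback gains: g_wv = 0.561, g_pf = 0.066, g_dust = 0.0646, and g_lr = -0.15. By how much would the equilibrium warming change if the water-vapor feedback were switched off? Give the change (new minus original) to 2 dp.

-1.32 °C

Original: g = 0.5416, ΔT = 1.1/(1−0.5416) = 2.3997 °C.
Without water-vapor: g' = -0.0194, ΔT' = 1.1/(1+0.0194) = 1.0791 °C.
Change = 1.0791 − 2.3997 = -1.32 °C.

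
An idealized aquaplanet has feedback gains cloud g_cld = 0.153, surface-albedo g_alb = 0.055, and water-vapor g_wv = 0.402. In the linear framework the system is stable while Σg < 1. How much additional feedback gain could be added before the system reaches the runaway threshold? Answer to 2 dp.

0.39

Current total gain = 0.153 + 0.055 + 0.402 = 0.61.
Margin to runaway = 1 − 0.61 = 0.39.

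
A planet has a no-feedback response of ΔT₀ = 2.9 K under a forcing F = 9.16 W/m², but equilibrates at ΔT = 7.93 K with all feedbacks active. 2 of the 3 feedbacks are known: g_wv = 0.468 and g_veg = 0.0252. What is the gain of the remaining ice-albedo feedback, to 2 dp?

0.14

Amplification A = ΔT/ΔT₀ = 7.93/2.9 = 2.734.
Total gain g = 1 − 1/A = 1 − 1/2.734 = 0.6342.
Known gains sum to 0.468 + 0.0252 = 0.4932.
g_ice = 0.6342 − 0.4932 = 0.14.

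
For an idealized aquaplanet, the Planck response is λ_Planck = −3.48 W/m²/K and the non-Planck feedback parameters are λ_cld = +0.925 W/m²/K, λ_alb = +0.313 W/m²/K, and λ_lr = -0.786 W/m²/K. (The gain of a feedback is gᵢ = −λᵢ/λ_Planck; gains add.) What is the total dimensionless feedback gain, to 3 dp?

Convert to gains: g_cld = 0.925/3.48 = 0.2658; g_alb = 0.313/3.48 = 0.08994; g_lr = -0.786/3.48 = -0.2259.
Total gain g = 0.12984.

0.130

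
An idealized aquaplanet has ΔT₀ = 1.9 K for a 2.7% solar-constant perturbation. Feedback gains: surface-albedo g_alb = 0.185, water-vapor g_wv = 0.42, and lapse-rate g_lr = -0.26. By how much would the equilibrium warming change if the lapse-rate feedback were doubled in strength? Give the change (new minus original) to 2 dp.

Original: g = 0.345, ΔT = 1.9/(1−0.345) = 2.9008 K.
With doubled lapse-rate: g' = 0.085, ΔT' = 1.9/(1−0.085) = 2.0765 K.
Change = 2.0765 − 2.9008 = -0.82 K.

-0.82 K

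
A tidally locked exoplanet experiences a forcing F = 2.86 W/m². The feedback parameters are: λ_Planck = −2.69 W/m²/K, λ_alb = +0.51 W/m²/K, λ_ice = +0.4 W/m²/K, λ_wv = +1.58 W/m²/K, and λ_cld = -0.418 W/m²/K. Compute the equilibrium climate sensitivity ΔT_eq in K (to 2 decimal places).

Net feedback parameter λ = (−2.69) + (+0.51) + (+0.4) + (+1.58) + (-0.418) = -0.618 W/m²/K.
ΔT = −F/λ = −2.86/(-0.618) = 4.63 K.

4.63 K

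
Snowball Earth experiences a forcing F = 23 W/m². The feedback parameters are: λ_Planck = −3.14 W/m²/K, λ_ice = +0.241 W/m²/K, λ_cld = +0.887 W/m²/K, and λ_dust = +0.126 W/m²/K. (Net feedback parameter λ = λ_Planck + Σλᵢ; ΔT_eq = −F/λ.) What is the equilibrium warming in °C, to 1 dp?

12.2 °C

Net feedback parameter λ = (−3.14) + (+0.241) + (+0.887) + (+0.126) = -1.886 W/m²/K.
ΔT = −F/λ = −23/(-1.886) = 12.2 °C.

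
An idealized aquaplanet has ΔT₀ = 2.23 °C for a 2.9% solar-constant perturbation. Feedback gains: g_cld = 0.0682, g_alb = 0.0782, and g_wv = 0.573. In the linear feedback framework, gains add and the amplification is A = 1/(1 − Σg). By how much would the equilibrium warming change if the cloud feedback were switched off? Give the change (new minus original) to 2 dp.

Original: g = 0.7194, ΔT = 2.23/(1−0.7194) = 7.9473 °C.
Without cloud: g' = 0.6512, ΔT' = 2.23/(1−0.6512) = 6.3933 °C.
Change = 6.3933 − 7.9473 = -1.55 °C.

-1.55 °C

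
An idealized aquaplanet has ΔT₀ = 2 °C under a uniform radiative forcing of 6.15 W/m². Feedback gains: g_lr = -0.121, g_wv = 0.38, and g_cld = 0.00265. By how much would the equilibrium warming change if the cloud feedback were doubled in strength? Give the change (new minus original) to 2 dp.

0.01 °C

Original: g = 0.26165, ΔT = 2/(1−0.26165) = 2.7087 °C.
With doubled cloud: g' = 0.2643, ΔT' = 2/(1−0.2643) = 2.7185 °C.
Change = 2.7185 − 2.7087 = 0.01 °C.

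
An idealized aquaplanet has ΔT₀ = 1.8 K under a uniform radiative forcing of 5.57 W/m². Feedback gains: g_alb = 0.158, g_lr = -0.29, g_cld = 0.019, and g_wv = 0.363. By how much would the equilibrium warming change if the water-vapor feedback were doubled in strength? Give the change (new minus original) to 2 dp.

Original: g = 0.25, ΔT = 1.8/(1−0.25) = 2.4000 K.
With doubled water-vapor: g' = 0.613, ΔT' = 1.8/(1−0.613) = 4.6512 K.
Change = 4.6512 − 2.4000 = 2.25 K.

2.25 K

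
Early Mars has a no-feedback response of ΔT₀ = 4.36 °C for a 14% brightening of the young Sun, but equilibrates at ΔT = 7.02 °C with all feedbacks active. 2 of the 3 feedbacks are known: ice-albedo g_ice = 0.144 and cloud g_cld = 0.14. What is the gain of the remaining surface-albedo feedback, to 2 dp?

0.09

Amplification A = ΔT/ΔT₀ = 7.02/4.36 = 1.61.
Total gain g = 1 − 1/A = 1 − 1/1.61 = 0.3789.
Known gains sum to 0.144 + 0.14 = 0.284.
g_alb = 0.3789 − 0.284 = 0.09.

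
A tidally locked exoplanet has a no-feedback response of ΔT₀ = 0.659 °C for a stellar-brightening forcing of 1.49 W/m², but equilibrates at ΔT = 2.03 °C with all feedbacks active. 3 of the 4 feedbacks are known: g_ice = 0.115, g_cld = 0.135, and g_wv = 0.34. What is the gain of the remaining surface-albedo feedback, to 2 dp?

Amplification A = ΔT/ΔT₀ = 2.03/0.659 = 3.08.
Total gain g = 1 − 1/A = 1 − 1/3.08 = 0.6753.
Known gains sum to 0.115 + 0.135 + 0.34 = 0.59.
g_alb = 0.6753 − 0.59 = 0.09.

0.09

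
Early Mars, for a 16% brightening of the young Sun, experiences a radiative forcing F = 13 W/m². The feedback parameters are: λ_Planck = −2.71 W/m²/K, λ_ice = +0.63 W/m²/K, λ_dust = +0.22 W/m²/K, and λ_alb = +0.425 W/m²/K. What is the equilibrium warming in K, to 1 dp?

Net feedback parameter λ = (−2.71) + (+0.63) + (+0.22) + (+0.425) = -1.435 W/m²/K.
ΔT = −F/λ = −13/(-1.435) = 9.1 K.

9.1 K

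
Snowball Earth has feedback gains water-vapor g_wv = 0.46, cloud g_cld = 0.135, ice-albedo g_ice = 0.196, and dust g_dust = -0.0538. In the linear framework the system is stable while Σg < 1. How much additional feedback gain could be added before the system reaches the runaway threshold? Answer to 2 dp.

0.26

Current total gain = 0.46 + 0.135 + 0.196 − 0.0538 = 0.7372.
Margin to runaway = 1 − 0.7372 = 0.26.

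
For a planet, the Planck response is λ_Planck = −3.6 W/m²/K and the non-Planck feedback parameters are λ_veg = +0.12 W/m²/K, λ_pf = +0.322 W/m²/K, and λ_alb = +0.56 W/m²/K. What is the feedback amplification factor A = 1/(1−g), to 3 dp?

1.386

Convert to gains: g_veg = 0.12/3.6 = 0.03333; g_pf = 0.322/3.6 = 0.08944; g_alb = 0.56/3.6 = 0.1556.
Total gain g = 0.27837.
A = 1/(1 − 0.27837) = 1.386.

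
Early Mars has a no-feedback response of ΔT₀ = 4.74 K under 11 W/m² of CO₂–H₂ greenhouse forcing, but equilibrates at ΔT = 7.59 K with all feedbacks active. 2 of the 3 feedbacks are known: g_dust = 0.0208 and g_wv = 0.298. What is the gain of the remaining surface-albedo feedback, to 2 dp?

Amplification A = ΔT/ΔT₀ = 7.59/4.74 = 1.601.
Total gain g = 1 − 1/A = 1 − 1/1.601 = 0.3754.
Known gains sum to 0.0208 + 0.298 = 0.3188.
g_alb = 0.3754 − 0.3188 = 0.06.

0.06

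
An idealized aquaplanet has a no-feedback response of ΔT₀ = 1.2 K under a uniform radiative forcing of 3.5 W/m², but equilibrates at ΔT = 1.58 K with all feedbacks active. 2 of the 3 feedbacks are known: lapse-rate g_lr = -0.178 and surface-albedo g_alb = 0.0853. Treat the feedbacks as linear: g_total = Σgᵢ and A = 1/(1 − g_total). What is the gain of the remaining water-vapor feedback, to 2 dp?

Amplification A = ΔT/ΔT₀ = 1.58/1.2 = 1.317.
Total gain g = 1 − 1/A = 1 − 1/1.317 = 0.2407.
Known gains sum to -0.178 + 0.0853 = -0.0927.
g_wv = 0.2407 + 0.0927 = 0.33.

0.33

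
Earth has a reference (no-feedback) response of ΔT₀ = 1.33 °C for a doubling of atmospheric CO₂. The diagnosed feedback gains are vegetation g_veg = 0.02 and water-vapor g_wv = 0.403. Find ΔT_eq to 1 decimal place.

Total gain g = 0.02 + 0.403 = 0.423.
Amplification A = 1/(1 − 0.423) = 1.733.
ΔT = 1.33 × 1.733 = 2.3 °C.

2.3 °C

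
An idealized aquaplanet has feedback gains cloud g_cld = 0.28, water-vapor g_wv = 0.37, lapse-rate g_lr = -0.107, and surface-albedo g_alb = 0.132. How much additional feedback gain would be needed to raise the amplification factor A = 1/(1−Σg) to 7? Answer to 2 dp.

Current total gain = 0.675.
Target gain for A = 7: g* = 1 − 1/7 = 0.8571.
Additional gain needed = 0.8571 − 0.675 = 0.18.

0.18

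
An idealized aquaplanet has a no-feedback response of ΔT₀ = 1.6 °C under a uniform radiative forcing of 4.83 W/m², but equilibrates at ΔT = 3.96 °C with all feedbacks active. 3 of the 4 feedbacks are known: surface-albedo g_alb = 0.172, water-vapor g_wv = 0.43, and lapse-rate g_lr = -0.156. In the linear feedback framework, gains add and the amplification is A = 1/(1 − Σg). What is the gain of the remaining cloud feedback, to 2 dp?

0.15

Amplification A = ΔT/ΔT₀ = 3.96/1.6 = 2.475.
Total gain g = 1 − 1/A = 1 − 1/2.475 = 0.596.
Known gains sum to 0.172 + 0.43 − 0.156 = 0.446.
g_cld = 0.596 − 0.446 = 0.15.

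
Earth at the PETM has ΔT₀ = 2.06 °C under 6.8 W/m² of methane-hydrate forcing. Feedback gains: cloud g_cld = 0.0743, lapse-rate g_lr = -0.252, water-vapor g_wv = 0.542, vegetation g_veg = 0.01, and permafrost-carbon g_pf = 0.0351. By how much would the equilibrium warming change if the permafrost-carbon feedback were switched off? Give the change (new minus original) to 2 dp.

-0.20 °C

Original: g = 0.4094, ΔT = 2.06/(1−0.4094) = 3.4880 °C.
Without permafrost-carbon: g' = 0.3743, ΔT' = 2.06/(1−0.3743) = 3.2923 °C.
Change = 3.2923 − 3.4880 = -0.20 °C.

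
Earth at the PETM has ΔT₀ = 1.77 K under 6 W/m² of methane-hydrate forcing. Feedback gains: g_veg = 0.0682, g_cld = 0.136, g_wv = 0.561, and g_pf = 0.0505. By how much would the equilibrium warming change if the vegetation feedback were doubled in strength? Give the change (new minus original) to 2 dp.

5.64 K

Original: g = 0.8157, ΔT = 1.77/(1−0.8157) = 9.6039 K.
With doubled vegetation: g' = 0.8839, ΔT' = 1.77/(1−0.8839) = 15.2455 K.
Change = 15.2455 − 9.6039 = 5.64 K.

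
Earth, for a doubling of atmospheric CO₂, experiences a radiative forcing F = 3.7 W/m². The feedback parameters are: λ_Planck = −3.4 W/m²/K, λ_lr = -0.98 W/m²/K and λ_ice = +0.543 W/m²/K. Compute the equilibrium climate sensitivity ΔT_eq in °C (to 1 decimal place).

1.0 °C

Net feedback parameter λ = (−3.4) + (-0.98) + (+0.543) = -3.837 W/m²/K.
ΔT = −F/λ = −3.7/(-3.837) = 1.0 °C.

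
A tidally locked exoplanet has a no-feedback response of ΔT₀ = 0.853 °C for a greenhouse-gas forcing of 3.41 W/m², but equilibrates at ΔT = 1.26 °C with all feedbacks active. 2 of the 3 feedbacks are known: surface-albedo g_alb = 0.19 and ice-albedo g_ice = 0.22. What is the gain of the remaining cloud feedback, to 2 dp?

-0.09

Amplification A = ΔT/ΔT₀ = 1.26/0.853 = 1.477.
Total gain g = 1 − 1/A = 1 − 1/1.477 = 0.323.
Known gains sum to 0.19 + 0.22 = 0.41.
g_cld = 0.323 − 0.41 = -0.09.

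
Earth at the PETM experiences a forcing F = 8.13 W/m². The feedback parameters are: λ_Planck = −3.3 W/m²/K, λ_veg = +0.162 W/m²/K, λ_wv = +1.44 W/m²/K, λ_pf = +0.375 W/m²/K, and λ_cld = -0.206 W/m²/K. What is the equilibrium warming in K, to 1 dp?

Net feedback parameter λ = (−3.3) + (+0.162) + (+1.44) + (+0.375) + (-0.206) = -1.529 W/m²/K.
ΔT = −F/λ = −8.13/(-1.529) = 5.3 K.

5.3 K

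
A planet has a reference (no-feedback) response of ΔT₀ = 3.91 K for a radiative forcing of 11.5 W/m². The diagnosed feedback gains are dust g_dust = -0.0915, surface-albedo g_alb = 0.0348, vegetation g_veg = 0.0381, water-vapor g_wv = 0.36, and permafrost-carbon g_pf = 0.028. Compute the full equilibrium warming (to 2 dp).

Total gain g = -0.0915 + 0.0348 + 0.0381 + 0.36 + 0.028 = 0.3694.
Amplification A = 1/(1 − 0.3694) = 1.586.
ΔT = 3.91 × 1.586 = 6.20 K.

6.20 K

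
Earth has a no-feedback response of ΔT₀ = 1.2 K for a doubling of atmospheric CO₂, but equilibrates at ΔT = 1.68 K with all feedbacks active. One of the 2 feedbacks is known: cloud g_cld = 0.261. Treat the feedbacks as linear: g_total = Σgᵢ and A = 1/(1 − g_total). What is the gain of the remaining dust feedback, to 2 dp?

Amplification A = ΔT/ΔT₀ = 1.68/1.2 = 1.4.
Total gain g = 1 − 1/A = 1 − 1/1.4 = 0.2857.
The known gain is 0.261.
g_dust = 0.2857 − 0.261 = 0.02.

0.02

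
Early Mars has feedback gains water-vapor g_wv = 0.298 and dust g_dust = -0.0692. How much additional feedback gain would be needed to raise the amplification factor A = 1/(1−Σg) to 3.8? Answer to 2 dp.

0.51

Current total gain = 0.2288.
Target gain for A = 3.8: g* = 1 − 1/3.8 = 0.7368.
Additional gain needed = 0.7368 − 0.2288 = 0.51.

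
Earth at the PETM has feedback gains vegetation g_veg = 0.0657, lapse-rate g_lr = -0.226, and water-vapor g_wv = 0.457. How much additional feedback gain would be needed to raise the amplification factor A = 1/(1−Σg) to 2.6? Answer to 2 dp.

Current total gain = 0.2967.
Target gain for A = 2.6: g* = 1 − 1/2.6 = 0.6154.
Additional gain needed = 0.6154 − 0.2967 = 0.32.

0.32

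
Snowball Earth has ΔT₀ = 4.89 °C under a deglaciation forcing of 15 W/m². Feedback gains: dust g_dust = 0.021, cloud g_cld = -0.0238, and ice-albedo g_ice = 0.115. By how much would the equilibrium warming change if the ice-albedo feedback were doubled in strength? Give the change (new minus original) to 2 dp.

0.82 °C

Original: g = 0.1122, ΔT = 4.89/(1−0.1122) = 5.5080 °C.
With doubled ice-albedo: g' = 0.2272, ΔT' = 4.89/(1−0.2272) = 6.3276 °C.
Change = 6.3276 − 5.5080 = 0.82 °C.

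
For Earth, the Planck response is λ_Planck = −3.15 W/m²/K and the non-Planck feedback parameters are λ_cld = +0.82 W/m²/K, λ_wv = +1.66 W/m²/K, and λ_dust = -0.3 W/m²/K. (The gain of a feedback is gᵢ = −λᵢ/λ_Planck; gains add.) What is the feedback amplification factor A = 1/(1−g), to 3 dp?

3.247

Convert to gains: g_cld = 0.82/3.15 = 0.2603; g_wv = 1.66/3.15 = 0.527; g_dust = -0.3/3.15 = -0.09524.
Total gain g = 0.69206.
A = 1/(1 − 0.69206) = 3.247.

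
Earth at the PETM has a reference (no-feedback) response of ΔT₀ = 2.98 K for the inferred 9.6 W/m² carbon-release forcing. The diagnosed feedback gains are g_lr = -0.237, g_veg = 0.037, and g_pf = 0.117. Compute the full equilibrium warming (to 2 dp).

2.75 K

Total gain g = -0.237 + 0.037 + 0.117 = -0.083.
Amplification A = 1/(1 + 0.083) = 0.9234.
ΔT = 2.98 × 0.9234 = 2.75 K.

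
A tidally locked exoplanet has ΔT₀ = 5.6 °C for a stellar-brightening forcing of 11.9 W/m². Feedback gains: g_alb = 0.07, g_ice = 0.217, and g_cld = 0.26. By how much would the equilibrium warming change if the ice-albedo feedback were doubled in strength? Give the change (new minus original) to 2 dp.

Original: g = 0.547, ΔT = 5.6/(1−0.547) = 12.3620 °C.
With doubled ice-albedo: g' = 0.764, ΔT' = 5.6/(1−0.764) = 23.7288 °C.
Change = 23.7288 − 12.3620 = 11.37 °C.

11.37 °C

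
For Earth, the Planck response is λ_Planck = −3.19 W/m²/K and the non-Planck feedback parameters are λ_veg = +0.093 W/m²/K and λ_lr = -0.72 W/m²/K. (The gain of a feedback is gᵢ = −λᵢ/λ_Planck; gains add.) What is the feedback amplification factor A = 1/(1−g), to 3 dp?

Convert to gains: g_veg = 0.093/3.19 = 0.02915; g_lr = -0.72/3.19 = -0.2257.
Total gain g = -0.19655.
A = 1/(1 + 0.19655) = 0.836.

0.836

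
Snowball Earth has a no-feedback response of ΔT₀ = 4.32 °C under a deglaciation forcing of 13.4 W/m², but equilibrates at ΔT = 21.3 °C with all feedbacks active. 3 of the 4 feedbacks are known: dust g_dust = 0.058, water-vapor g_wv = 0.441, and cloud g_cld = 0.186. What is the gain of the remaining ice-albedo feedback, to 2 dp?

0.11

Amplification A = ΔT/ΔT₀ = 21.3/4.32 = 4.931.
Total gain g = 1 − 1/A = 1 − 1/4.931 = 0.7972.
Known gains sum to 0.058 + 0.441 + 0.186 = 0.685.
g_ice = 0.7972 − 0.685 = 0.11.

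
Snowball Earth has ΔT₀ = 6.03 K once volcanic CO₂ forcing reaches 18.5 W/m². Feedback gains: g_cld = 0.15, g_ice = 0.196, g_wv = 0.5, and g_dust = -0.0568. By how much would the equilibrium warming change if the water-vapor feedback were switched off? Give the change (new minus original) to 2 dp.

Original: g = 0.7892, ΔT = 6.03/(1−0.7892) = 28.6053 K.
Without water-vapor: g' = 0.2892, ΔT' = 6.03/(1−0.2892) = 8.4834 K.
Change = 8.4834 − 28.6053 = -20.12 K.

-20.12 K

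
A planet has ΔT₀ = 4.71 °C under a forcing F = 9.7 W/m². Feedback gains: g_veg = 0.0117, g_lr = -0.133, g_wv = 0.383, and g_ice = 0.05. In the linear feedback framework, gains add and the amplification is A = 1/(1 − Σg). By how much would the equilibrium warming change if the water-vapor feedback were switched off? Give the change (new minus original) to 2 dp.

Original: g = 0.3117, ΔT = 4.71/(1−0.3117) = 6.8429 °C.
Without water-vapor: g' = -0.0713, ΔT' = 4.71/(1+0.0713) = 4.3965 °C.
Change = 4.3965 − 6.8429 = -2.45 °C.

-2.45 °C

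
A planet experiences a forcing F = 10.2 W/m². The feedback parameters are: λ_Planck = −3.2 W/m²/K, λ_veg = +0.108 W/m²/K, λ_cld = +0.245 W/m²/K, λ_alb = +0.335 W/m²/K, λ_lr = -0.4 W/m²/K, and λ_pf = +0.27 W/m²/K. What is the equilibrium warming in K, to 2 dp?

3.86 K

Net feedback parameter λ = (−3.2) + (+0.108) + (+0.245) + (+0.335) + (-0.4) + (+0.27) = -2.642 W/m²/K.
ΔT = −F/λ = −10.2/(-2.642) = 3.86 K.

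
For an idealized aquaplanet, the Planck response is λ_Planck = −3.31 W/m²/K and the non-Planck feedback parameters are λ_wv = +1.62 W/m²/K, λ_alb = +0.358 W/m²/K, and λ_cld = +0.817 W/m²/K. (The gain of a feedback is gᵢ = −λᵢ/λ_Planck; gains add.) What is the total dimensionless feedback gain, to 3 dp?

0.844

Convert to gains: g_wv = 1.62/3.31 = 0.4894; g_alb = 0.358/3.31 = 0.1082; g_cld = 0.817/3.31 = 0.2468.
Total gain g = 0.8444.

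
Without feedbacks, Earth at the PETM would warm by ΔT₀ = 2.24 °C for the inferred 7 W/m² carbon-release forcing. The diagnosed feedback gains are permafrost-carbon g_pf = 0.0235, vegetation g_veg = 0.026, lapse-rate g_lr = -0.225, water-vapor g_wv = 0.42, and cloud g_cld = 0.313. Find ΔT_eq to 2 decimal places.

5.06 °C

Total gain g = 0.0235 + 0.026 − 0.225 + 0.42 + 0.313 = 0.5575.
Amplification A = 1/(1 − 0.5575) = 2.26.
ΔT = 2.24 × 2.26 = 5.06 °C.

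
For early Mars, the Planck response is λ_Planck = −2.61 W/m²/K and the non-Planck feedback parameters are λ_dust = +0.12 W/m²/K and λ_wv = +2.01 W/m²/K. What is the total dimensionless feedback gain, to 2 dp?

Convert to gains: g_dust = 0.12/2.61 = 0.04598; g_wv = 2.01/2.61 = 0.7701.
Total gain g = 0.81608.

0.82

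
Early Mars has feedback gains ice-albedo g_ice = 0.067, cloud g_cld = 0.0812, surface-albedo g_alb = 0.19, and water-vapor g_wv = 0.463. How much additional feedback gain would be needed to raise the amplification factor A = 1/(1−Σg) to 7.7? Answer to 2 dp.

0.07

Current total gain = 0.8012.
Target gain for A = 7.7: g* = 1 − 1/7.7 = 0.8701.
Additional gain needed = 0.8701 − 0.8012 = 0.07.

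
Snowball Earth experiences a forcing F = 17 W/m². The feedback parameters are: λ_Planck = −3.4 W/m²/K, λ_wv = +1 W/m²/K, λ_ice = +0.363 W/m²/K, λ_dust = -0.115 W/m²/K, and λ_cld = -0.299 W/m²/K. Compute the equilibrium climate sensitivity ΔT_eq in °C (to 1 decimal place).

Net feedback parameter λ = (−3.4) + (+1) + (+0.363) + (-0.115) + (-0.299) = -2.451 W/m²/K.
ΔT = −F/λ = −17/(-2.451) = 6.9 °C.

6.9 °C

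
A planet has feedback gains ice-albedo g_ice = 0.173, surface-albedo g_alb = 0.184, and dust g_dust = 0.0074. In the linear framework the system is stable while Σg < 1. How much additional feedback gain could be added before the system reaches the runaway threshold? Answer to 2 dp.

Current total gain = 0.173 + 0.184 + 0.0074 = 0.3644.
Margin to runaway = 1 − 0.3644 = 0.64.

0.64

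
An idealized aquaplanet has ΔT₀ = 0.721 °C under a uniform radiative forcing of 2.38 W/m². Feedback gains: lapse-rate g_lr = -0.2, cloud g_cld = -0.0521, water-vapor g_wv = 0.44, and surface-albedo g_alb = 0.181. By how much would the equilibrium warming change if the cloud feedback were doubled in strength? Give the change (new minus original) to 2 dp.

Original: g = 0.3689, ΔT = 0.721/(1−0.3689) = 1.1424 °C.
With doubled cloud: g' = 0.3168, ΔT' = 0.721/(1−0.3168) = 1.0553 °C.
Change = 1.0553 − 1.1424 = -0.09 °C.

-0.09 °C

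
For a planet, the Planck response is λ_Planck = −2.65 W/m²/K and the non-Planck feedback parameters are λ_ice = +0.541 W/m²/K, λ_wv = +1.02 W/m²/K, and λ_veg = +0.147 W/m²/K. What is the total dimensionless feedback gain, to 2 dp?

0.64

Convert to gains: g_ice = 0.541/2.65 = 0.2042; g_wv = 1.02/2.65 = 0.3849; g_veg = 0.147/2.65 = 0.05547.
Total gain g = 0.64457.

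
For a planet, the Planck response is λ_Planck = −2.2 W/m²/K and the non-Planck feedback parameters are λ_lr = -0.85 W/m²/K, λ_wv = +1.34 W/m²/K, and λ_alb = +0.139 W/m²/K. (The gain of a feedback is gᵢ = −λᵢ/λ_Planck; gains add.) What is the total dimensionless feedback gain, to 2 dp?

0.29

Convert to gains: g_lr = -0.85/2.2 = -0.3864; g_wv = 1.34/2.2 = 0.6091; g_alb = 0.139/2.2 = 0.06318.
Total gain g = 0.28588.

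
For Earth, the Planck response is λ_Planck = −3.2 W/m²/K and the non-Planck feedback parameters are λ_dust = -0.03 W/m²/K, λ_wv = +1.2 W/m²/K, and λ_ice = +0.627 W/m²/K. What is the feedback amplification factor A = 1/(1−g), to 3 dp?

Convert to gains: g_dust = -0.03/3.2 = -0.009375; g_wv = 1.2/3.2 = 0.375; g_ice = 0.627/3.2 = 0.1959.
Total gain g = 0.561525.
A = 1/(1 − 0.561525) = 2.281.

2.281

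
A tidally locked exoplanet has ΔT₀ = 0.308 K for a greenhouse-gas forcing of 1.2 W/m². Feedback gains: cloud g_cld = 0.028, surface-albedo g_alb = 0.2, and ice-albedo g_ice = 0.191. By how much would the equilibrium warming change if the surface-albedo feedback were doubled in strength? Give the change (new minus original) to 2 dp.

Original: g = 0.419, ΔT = 0.308/(1−0.419) = 0.5301 K.
With doubled surface-albedo: g' = 0.619, ΔT' = 0.308/(1−0.619) = 0.8084 K.
Change = 0.8084 − 0.5301 = 0.28 K.

0.28 K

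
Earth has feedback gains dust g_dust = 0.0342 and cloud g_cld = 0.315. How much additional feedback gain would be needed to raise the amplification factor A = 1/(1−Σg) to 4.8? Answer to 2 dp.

0.44

Current total gain = 0.3492.
Target gain for A = 4.8: g* = 1 − 1/4.8 = 0.7917.
Additional gain needed = 0.7917 − 0.3492 = 0.44.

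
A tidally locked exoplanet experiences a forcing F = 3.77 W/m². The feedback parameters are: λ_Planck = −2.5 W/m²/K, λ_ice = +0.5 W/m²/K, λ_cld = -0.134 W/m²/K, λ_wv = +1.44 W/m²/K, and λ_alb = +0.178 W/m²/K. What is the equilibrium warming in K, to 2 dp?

Net feedback parameter λ = (−2.5) + (+0.5) + (-0.134) + (+1.44) + (+0.178) = -0.516 W/m²/K.
ΔT = −F/λ = −3.77/(-0.516) = 7.31 K.

7.31 K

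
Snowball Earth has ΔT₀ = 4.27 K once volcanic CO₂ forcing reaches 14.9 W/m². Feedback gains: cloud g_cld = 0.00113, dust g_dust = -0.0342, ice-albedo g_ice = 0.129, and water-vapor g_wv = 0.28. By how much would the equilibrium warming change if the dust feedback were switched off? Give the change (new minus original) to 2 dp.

Original: g = 0.37593, ΔT = 4.27/(1−0.37593) = 6.8422 K.
Without dust: g' = 0.41013, ΔT' = 4.27/(1−0.41013) = 7.2389 K.
Change = 7.2389 − 6.8422 = 0.40 K.

0.40 K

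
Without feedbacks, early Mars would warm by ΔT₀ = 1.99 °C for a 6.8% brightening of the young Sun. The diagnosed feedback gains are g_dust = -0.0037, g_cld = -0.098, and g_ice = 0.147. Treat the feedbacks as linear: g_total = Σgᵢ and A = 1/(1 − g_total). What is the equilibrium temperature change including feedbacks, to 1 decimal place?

Total gain g = -0.0037 − 0.098 + 0.147 = 0.0453.
Amplification A = 1/(1 − 0.0453) = 1.047.
ΔT = 1.99 × 1.047 = 2.1 °C.

2.1 °C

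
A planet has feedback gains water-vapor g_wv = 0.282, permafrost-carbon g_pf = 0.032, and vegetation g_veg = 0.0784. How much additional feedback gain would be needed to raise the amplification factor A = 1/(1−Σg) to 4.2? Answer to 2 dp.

0.37

Current total gain = 0.3924.
Target gain for A = 4.2: g* = 1 − 1/4.2 = 0.7619.
Additional gain needed = 0.7619 − 0.3924 = 0.37.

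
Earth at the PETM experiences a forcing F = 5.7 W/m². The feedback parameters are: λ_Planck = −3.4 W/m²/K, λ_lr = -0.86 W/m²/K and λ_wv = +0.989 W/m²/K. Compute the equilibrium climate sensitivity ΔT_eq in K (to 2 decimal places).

1.74 K

Net feedback parameter λ = (−3.4) + (-0.86) + (+0.989) = -3.271 W/m²/K.
ΔT = −F/λ = −5.7/(-3.271) = 1.74 K.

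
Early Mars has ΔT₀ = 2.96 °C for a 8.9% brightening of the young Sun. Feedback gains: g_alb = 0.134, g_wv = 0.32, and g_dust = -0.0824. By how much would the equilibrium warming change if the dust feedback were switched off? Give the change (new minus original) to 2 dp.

Original: g = 0.3716, ΔT = 2.96/(1−0.3716) = 4.7104 °C.
Without dust: g' = 0.454, ΔT' = 2.96/(1−0.454) = 5.4212 °C.
Change = 5.4212 − 4.7104 = 0.71 °C.

0.71 °C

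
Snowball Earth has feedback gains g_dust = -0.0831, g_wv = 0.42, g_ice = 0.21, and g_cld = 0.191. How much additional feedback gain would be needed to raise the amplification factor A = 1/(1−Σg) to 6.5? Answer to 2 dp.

Current total gain = 0.7379.
Target gain for A = 6.5: g* = 1 − 1/6.5 = 0.8462.
Additional gain needed = 0.8462 − 0.7379 = 0.11.

0.11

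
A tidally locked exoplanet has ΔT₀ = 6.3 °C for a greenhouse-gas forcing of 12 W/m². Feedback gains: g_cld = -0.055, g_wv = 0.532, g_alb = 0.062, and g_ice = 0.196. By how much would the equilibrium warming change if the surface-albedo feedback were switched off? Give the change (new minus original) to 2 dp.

Original: g = 0.735, ΔT = 6.3/(1−0.735) = 23.7736 °C.
Without surface-albedo: g' = 0.673, ΔT' = 6.3/(1−0.673) = 19.2661 °C.
Change = 19.2661 − 23.7736 = -4.51 °C.

-4.51 °C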